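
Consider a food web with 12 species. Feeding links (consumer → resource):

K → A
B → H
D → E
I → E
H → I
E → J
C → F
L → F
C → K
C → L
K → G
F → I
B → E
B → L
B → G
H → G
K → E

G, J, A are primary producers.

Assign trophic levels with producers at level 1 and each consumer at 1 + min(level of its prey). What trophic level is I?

Trophic level 3

J is a producer → level 1.
E eats J → level 2.
I eats E → level 3.
No prey of I is below level 2, so 3 is the minimum.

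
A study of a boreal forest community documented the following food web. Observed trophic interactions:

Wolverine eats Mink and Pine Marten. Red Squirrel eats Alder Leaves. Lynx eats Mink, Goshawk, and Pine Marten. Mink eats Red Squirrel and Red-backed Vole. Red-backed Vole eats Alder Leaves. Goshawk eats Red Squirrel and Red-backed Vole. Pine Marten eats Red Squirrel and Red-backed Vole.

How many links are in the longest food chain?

One longest chain: Alder Leaves → Red Squirrel → Pine Marten → Wolverine.
It has 4 species and 3 links.

3 links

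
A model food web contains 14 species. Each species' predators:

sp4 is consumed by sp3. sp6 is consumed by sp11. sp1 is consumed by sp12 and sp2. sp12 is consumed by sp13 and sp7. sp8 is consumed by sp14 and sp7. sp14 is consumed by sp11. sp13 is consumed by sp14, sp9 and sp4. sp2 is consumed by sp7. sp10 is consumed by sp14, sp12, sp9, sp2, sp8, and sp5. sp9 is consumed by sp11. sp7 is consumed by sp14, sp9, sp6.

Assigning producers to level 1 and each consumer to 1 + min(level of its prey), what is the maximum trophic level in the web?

5

Producers (level 1): sp10, sp1.
Following each consumer down to its lowest-level prey: sp10 → sp12 → sp13 → sp4 → sp3 (levels 1 through 5).
All prey of sp3 (sp4 4) are at level 4 or above, so sp3 is at level 1 + 4 = 5.
Every consumer has at least one prey at level 4 or below, so none exceeds level 5.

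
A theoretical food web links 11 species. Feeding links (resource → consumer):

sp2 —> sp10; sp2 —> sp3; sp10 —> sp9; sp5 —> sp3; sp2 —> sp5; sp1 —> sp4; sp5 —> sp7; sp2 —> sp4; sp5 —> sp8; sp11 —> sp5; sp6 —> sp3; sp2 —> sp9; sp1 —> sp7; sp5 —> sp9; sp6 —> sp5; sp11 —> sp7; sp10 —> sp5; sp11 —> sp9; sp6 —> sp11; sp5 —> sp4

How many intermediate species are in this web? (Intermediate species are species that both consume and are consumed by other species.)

Intermediate species (has both prey and predators): sp11, sp10, sp5.
Count: 3.

3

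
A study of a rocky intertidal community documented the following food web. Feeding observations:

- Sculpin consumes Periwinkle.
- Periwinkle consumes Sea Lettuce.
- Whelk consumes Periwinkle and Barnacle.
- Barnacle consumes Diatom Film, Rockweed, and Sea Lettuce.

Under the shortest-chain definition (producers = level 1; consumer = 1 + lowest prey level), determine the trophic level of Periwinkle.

Sea Lettuce is a producer → level 1.
Periwinkle eats Sea Lettuce → level 2.

Trophic level 2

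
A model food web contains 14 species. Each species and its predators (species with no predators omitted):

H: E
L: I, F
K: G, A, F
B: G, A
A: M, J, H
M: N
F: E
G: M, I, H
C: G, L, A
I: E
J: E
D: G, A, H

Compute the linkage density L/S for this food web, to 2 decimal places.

There are L = 24 links among S = 14 species.
L/S = 24/14 = 1.7143 ≈ 1.71.

L/S = 1.71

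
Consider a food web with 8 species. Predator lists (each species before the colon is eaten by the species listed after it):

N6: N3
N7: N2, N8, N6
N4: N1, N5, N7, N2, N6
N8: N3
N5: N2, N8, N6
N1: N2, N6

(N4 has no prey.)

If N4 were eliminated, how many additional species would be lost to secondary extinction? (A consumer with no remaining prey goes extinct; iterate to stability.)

Remove N4.
Round 1: N1 (all prey gone), N5 (all prey gone), N7 (all prey gone) → extinct.
Round 2: N2 (all prey gone), N8 (all prey gone), N6 (all prey gone) → extinct.
Round 3: N3 (all prey gone) → extinct.
No further losses. Total secondary extinctions: 7.

7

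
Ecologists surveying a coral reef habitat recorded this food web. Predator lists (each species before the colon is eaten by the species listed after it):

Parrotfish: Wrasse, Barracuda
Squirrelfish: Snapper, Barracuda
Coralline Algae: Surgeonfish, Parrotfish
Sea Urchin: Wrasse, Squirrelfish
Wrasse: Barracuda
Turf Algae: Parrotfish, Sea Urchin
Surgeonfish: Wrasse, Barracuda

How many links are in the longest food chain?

3 links

One longest chain: Turf Algae → Sea Urchin → Squirrelfish → Snapper.
It has 4 species and 3 links.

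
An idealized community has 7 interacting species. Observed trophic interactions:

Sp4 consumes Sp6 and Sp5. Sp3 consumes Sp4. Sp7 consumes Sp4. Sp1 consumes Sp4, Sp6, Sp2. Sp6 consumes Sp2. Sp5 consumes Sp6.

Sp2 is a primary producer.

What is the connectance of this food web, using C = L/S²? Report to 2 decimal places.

The web has S = 7 species and L = 9 feeding links.
C = L / S² = 9 / 49 = 0.1837 ≈ 0.18.

C = 0.18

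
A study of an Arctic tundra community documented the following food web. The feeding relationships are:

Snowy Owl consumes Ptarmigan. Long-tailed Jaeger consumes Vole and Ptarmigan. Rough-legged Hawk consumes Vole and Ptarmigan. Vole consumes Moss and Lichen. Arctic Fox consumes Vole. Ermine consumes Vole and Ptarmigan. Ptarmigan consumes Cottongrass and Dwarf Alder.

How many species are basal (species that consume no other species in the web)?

Basal species (no prey listed): Cottongrass, Lichen, Dwarf Alder, Moss.
Count: 4.

4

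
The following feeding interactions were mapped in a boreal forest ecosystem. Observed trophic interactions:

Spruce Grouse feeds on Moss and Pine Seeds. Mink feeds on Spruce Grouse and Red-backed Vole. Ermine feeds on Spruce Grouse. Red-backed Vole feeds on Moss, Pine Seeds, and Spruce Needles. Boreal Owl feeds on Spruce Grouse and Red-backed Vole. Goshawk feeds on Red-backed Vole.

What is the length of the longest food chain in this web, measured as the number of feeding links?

One longest chain: Spruce Needles → Red-backed Vole → Goshawk.
It has 3 species and 2 links.

2 links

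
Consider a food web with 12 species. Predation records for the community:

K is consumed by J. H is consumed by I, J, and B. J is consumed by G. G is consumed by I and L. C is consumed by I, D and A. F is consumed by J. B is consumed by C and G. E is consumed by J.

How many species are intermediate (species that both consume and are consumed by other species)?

4

Intermediate species (has both prey and predators): J, B, G, C.
Count: 4.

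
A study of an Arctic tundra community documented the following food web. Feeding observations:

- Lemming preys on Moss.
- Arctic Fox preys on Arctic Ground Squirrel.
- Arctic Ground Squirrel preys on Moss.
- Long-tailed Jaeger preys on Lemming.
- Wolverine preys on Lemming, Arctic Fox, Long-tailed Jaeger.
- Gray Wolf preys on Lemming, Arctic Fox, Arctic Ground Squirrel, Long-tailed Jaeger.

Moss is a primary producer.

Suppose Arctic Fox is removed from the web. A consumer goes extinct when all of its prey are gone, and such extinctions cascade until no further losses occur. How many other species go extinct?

Remove Arctic Fox.
Every predator of it retains at least one other prey: Gray Wolf still has Arctic Ground Squirrel, Lemming, Long-tailed Jaeger; Wolverine still has Lemming, Long-tailed Jaeger.
No consumer loses all prey, so no secondary extinctions occur.

0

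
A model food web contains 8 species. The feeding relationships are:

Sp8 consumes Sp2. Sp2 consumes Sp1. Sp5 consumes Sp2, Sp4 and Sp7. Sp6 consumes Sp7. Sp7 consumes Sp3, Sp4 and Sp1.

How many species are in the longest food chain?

One longest chain: Sp1 → Sp2 → Sp8.
It has 3 species and 2 links.

3 species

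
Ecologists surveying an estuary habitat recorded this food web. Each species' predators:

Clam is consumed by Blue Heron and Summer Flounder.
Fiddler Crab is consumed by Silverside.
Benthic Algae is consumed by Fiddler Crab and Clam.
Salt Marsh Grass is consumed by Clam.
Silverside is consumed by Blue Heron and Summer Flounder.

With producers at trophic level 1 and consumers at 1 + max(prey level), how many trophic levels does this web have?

4

Producers (level 1): Benthic Algae, Salt Marsh Grass.
Benthic Algae → Fiddler Crab → Silverside → Summer Flounder gives Summer Flounder level 4.
No species has a prey at level 4, so no species reaches level 5.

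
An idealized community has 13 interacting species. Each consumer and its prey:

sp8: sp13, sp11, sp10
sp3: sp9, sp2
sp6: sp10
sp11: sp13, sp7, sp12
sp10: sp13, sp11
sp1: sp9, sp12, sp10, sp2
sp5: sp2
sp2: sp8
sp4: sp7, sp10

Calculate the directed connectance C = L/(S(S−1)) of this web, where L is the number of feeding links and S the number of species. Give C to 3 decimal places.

C = 0.122

The web has S = 13 species and L = 19 feeding links.
C = L / (S(S−1)) = 19 / 156 = 0.1218 ≈ 0.122.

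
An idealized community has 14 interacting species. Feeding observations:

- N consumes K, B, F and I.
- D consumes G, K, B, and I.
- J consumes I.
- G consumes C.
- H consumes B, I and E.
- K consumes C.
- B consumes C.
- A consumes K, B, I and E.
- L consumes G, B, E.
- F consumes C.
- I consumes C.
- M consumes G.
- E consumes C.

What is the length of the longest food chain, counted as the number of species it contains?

3 species

One longest chain: C → I → J.
It has 3 species and 2 links.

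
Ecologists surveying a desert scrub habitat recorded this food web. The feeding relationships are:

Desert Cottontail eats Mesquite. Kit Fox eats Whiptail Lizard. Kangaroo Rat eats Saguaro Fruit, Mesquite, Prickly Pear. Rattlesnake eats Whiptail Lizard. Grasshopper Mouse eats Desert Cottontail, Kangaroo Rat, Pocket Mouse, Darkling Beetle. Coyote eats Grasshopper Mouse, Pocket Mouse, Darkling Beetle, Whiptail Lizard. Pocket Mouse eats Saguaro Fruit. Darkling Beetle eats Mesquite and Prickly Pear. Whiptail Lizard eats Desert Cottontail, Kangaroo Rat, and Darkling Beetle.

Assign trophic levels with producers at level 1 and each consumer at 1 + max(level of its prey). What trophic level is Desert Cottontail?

Trophic level 2

Mesquite is a producer → level 1.
Desert Cottontail eats Mesquite → level 2.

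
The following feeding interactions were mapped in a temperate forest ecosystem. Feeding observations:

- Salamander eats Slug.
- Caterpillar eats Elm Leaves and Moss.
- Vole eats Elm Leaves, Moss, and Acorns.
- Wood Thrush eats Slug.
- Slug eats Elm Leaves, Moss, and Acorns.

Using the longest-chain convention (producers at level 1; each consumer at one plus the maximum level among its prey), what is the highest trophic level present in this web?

3

Producers (level 1): Moss, Acorns, Elm Leaves.
Moss → Slug → Salamander gives Salamander level 3.
No species has a prey at level 3, so no species reaches level 4.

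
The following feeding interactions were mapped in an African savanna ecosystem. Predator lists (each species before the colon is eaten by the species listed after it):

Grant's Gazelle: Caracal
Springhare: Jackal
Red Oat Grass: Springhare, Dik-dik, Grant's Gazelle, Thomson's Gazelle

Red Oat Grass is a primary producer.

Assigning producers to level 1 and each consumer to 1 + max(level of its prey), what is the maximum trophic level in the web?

Producers (level 1): Red Oat Grass.
Red Oat Grass → Springhare → Jackal gives Jackal level 3.
No species has a prey at level 3, so no species reaches level 4.

3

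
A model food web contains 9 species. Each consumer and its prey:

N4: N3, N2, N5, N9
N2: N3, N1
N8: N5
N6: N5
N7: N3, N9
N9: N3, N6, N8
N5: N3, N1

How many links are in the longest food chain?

4 links

One longest chain: N3 → N5 → N6 → N9 → N4.
It has 5 species and 4 links.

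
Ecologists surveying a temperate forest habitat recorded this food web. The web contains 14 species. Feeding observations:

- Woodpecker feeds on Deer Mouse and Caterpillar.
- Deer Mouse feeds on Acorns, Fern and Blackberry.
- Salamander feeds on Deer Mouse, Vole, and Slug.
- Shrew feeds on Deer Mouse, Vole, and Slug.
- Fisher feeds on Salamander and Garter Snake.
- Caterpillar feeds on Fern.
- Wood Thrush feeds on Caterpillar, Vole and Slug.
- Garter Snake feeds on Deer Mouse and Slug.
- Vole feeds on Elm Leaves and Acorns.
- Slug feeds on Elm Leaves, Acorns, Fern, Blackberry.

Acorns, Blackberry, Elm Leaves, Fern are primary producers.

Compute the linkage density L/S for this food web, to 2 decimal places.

L/S = 1.79

There are L = 25 links among S = 14 species.
L/S = 25/14 = 1.7857 ≈ 1.79.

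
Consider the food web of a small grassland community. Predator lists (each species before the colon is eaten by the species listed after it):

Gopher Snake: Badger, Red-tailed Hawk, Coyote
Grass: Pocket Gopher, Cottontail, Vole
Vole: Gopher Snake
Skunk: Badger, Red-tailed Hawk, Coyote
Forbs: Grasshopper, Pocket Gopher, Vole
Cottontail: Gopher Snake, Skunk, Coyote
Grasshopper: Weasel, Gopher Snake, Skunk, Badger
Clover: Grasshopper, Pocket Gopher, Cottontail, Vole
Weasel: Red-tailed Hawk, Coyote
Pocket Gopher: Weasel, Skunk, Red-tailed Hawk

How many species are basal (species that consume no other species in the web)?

3

Basal species (no prey listed): Forbs, Clover, Grass.
Count: 3.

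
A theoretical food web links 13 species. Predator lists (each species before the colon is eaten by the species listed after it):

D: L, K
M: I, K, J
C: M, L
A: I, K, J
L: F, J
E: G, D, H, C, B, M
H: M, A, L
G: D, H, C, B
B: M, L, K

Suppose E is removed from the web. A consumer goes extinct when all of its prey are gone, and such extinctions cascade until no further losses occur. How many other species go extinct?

12

Remove E.
Round 1: G (all prey gone) → extinct.
Round 2: D (all prey gone), H (all prey gone), C (all prey gone), B (all prey gone) → extinct.
Round 3: M (all prey gone), A (all prey gone), L (all prey gone) → extinct.
Round 4: I (all prey gone), F (all prey gone), K (all prey gone), J (all prey gone) → extinct.
No further losses. Total secondary extinctions: 12.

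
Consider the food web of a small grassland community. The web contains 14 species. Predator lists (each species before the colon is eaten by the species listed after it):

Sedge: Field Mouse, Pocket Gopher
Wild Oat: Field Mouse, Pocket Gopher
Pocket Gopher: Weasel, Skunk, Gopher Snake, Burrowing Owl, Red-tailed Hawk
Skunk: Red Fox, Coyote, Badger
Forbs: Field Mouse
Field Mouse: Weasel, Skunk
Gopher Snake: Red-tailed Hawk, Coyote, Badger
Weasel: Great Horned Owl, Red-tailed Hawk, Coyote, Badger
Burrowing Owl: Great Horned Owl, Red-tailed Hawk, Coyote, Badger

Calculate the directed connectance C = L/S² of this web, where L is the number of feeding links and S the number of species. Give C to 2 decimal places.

C = 0.13

The web has S = 14 species and L = 26 feeding links.
C = L / S² = 26 / 196 = 0.1327 ≈ 0.13.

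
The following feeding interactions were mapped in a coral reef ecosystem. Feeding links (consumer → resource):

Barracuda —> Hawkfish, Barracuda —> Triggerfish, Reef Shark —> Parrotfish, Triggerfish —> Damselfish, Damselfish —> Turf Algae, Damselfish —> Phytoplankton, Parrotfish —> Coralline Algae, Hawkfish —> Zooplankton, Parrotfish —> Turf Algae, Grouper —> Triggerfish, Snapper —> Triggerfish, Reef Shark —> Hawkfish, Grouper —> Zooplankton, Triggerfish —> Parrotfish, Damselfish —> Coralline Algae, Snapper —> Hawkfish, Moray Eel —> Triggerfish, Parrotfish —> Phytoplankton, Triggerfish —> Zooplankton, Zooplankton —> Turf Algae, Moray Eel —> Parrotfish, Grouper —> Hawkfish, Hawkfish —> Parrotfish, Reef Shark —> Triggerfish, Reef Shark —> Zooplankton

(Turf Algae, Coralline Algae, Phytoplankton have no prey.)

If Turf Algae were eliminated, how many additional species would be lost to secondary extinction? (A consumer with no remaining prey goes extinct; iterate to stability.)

1

Remove Turf Algae.
Round 1: Zooplankton (all prey gone) → extinct.
No further losses. Total secondary extinctions: 1.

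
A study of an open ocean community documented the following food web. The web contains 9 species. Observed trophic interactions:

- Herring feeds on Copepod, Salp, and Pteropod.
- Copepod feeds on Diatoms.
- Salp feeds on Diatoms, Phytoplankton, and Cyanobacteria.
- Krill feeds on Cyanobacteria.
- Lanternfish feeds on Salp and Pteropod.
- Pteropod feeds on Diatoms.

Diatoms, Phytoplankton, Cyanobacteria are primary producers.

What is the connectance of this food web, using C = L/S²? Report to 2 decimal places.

C = 0.14

The web has S = 9 species and L = 11 feeding links.
C = L / S² = 11 / 81 = 0.1358 ≈ 0.14.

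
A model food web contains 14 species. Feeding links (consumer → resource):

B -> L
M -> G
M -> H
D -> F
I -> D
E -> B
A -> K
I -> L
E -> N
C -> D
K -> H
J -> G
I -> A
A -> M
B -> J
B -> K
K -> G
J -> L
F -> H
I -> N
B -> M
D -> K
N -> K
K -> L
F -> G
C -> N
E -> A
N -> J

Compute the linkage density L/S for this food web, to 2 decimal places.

L/S = 2.00

There are L = 28 links among S = 14 species.
L/S = 28/14 = 2.0000 ≈ 2.00.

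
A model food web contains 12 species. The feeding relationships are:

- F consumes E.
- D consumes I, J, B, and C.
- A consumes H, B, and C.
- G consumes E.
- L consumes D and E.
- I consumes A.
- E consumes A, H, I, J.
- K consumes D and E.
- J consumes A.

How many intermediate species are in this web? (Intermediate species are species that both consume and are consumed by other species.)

Intermediate species (has both prey and predators): A, J, I, E, D.
Count: 5.

5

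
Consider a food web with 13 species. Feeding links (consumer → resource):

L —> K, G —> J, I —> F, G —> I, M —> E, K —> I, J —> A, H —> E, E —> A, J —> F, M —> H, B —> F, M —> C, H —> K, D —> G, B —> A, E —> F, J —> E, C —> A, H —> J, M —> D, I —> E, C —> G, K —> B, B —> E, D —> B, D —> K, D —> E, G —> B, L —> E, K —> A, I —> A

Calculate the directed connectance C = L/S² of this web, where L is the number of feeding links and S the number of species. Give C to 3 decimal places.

The web has S = 13 species and L = 32 feeding links.
C = L / S² = 32 / 169 = 0.1893 ≈ 0.189.

C = 0.189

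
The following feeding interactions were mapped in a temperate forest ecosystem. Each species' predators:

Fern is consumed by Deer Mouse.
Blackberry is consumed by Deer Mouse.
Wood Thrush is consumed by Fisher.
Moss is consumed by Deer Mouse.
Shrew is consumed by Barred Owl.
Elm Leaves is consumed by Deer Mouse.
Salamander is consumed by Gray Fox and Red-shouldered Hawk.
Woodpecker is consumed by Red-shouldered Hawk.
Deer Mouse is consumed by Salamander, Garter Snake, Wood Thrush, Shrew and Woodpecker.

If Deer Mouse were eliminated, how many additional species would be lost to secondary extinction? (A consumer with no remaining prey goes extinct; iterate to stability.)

9

Remove Deer Mouse.
Round 1: Wood Thrush (all prey gone), Salamander (all prey gone), Woodpecker (all prey gone), Shrew (all prey gone), Garter Snake (all prey gone) → extinct.
Round 2: Gray Fox (all prey gone), Fisher (all prey gone), Barred Owl (all prey gone), Red-shouldered Hawk (all prey gone) → extinct.
No further losses. Total secondary extinctions: 9.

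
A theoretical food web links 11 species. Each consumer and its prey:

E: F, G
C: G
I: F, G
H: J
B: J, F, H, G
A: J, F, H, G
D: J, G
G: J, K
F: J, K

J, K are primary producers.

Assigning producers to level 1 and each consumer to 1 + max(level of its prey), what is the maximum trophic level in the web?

Producers (level 1): J, K.
J → F → B gives B level 3.
No species has a prey at level 3, so no species reaches level 4.

3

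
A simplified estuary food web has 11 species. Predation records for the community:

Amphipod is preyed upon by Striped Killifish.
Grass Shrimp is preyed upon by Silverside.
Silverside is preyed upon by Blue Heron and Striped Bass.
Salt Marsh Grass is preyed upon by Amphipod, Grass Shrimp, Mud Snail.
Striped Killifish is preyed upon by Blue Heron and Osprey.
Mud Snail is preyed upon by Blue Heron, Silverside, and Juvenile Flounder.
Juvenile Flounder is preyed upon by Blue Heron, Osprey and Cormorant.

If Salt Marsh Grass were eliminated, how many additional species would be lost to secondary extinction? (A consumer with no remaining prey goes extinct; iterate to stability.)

Remove Salt Marsh Grass.
Round 1: Amphipod (all prey gone), Grass Shrimp (all prey gone), Mud Snail (all prey gone) → extinct.
Round 2: Striped Killifish (all prey gone), Silverside (all prey gone), Juvenile Flounder (all prey gone) → extinct.
Round 3: Blue Heron (all prey gone), Cormorant (all prey gone), Striped Bass (all prey gone), Osprey (all prey gone) → extinct.
No further losses. Total secondary extinctions: 10.

10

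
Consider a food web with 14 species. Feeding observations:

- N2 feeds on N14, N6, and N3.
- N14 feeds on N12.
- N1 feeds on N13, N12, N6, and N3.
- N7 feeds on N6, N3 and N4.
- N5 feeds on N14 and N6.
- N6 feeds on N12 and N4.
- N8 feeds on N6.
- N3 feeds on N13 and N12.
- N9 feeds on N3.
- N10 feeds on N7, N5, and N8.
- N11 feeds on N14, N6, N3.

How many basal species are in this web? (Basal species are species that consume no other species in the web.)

3

Basal species (no prey listed): N4, N12, N13.
Count: 3.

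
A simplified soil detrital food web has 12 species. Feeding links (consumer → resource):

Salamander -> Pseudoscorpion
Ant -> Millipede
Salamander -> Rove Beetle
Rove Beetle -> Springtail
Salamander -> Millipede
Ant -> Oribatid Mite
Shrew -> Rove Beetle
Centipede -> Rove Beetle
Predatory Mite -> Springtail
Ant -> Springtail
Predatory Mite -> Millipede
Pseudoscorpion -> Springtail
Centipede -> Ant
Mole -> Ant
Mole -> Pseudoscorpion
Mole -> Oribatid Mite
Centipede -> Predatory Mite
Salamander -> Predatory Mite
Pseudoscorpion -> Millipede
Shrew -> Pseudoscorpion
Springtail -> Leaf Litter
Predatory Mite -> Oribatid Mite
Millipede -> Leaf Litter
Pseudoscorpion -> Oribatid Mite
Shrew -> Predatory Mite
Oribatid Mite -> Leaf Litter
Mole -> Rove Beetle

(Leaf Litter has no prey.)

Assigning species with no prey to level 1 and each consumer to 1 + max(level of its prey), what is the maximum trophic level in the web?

Basal resources (level 1): Leaf Litter.
Leaf Litter → Springtail → Predatory Mite → Salamander gives Salamander level 4.
No species has a prey at level 4, so no species reaches level 5.

4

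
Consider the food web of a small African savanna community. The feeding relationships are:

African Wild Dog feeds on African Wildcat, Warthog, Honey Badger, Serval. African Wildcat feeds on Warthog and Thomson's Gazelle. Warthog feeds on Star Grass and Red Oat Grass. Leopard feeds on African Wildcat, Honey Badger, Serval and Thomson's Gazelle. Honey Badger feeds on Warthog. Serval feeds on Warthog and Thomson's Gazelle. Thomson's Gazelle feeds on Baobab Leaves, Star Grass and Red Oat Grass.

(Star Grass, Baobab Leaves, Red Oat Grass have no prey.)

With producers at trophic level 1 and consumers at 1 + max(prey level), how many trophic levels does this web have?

Producers (level 1): Star Grass, Baobab Leaves, Red Oat Grass.
Star Grass → Warthog → African Wildcat → Leopard gives Leopard level 4.
No species has a prey at level 4, so no species reaches level 5.

4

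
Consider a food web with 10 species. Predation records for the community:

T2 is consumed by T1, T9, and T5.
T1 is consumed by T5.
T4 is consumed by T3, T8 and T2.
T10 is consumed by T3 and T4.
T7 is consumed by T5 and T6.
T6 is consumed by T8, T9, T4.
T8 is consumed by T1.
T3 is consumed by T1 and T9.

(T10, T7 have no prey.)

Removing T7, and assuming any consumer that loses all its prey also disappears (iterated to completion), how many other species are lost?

1

Remove T7.
Round 1: T6 (all prey gone) → extinct.
No further losses. Total secondary extinctions: 1.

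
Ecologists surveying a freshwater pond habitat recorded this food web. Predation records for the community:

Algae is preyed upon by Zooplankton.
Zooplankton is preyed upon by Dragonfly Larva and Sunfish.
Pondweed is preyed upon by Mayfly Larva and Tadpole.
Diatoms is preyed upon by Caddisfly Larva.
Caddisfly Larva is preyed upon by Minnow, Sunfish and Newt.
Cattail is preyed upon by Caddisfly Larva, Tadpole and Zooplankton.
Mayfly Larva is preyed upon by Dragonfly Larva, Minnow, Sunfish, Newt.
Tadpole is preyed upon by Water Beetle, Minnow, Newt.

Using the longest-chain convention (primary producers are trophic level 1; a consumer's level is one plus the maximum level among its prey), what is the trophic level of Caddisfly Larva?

Diatoms is a producer → level 1.
Caddisfly Larva eats Diatoms (level 1); other prey at levels: Cattail 1 → level 2.

Trophic level 2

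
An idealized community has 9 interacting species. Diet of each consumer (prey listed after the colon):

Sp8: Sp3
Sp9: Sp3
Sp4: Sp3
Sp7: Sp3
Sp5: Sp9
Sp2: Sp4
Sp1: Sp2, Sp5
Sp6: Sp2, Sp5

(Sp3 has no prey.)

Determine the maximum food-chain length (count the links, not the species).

One longest chain: Sp3 → Sp4 → Sp2 → Sp1.
It has 4 species and 3 links.

3 links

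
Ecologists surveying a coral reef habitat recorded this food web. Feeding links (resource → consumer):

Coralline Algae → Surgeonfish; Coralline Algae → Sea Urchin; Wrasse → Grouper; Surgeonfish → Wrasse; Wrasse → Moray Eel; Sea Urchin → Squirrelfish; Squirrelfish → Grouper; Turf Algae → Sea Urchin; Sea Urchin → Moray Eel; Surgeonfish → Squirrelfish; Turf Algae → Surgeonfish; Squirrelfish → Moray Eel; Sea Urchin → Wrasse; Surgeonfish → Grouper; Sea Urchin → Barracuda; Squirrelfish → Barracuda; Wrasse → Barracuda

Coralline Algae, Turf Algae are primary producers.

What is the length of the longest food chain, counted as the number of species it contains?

One longest chain: Coralline Algae → Surgeonfish → Squirrelfish → Grouper.
It has 4 species and 3 links.

4 species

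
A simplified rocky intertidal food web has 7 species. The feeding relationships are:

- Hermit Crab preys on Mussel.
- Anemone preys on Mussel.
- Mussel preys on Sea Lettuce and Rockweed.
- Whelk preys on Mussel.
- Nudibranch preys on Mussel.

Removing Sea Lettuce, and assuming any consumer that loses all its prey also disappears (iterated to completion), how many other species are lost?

0

Remove Sea Lettuce.
Every predator of it retains at least one other prey: Mussel still has Rockweed.
No consumer loses all prey, so no secondary extinctions occur.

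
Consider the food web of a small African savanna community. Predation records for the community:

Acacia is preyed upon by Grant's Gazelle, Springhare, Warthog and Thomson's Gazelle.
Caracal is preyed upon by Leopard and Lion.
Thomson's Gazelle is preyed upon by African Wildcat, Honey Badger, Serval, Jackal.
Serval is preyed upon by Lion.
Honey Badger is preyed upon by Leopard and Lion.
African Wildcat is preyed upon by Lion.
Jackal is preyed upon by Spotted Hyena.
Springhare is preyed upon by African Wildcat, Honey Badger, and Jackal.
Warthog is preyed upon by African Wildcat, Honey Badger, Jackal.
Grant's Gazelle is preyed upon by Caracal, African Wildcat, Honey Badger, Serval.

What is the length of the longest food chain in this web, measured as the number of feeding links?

One longest chain: Acacia → Thomson's Gazelle → Jackal → Spotted Hyena.
It has 4 species and 3 links.

3 links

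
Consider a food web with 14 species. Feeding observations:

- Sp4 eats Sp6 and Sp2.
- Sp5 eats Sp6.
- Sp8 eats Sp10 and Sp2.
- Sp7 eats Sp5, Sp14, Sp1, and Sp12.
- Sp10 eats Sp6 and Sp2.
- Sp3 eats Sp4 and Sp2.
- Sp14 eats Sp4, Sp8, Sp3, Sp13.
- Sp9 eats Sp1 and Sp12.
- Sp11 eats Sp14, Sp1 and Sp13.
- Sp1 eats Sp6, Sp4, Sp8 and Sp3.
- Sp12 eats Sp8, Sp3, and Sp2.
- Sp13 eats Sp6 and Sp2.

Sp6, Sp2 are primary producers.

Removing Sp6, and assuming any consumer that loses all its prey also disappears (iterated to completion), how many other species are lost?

1

Remove Sp6.
Round 1: Sp5 (all prey gone) → extinct.
No further losses. Total secondary extinctions: 1.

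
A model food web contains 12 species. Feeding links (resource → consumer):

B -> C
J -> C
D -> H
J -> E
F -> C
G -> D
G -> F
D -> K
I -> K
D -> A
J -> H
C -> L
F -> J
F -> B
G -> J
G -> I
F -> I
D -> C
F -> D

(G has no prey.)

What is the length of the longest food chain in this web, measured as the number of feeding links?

One longest chain: G → F → B → C → L.
It has 5 species and 4 links.

4 links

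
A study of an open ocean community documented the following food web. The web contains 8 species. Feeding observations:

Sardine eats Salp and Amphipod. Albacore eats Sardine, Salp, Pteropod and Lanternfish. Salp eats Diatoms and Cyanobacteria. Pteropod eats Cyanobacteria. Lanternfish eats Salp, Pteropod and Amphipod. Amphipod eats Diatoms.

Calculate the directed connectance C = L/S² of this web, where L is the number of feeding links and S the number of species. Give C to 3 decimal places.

C = 0.203

The web has S = 8 species and L = 13 feeding links.
C = L / S² = 13 / 64 = 0.2031 ≈ 0.203.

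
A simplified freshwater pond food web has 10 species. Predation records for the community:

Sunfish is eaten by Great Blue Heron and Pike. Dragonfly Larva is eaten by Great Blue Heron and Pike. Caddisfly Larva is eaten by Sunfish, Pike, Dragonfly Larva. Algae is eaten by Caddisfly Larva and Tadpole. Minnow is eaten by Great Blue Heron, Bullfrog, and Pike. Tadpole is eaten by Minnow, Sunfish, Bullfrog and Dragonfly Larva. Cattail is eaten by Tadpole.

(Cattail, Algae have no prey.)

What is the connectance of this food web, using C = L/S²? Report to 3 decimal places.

The web has S = 10 species and L = 17 feeding links.
C = L / S² = 17 / 100 = 0.1700 ≈ 0.170.

C = 0.170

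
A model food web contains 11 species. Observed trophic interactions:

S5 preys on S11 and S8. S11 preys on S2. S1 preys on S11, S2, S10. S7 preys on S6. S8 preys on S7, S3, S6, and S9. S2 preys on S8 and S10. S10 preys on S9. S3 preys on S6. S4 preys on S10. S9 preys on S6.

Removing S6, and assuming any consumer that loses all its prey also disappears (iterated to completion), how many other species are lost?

Remove S6.
Round 1: S9 (all prey gone), S7 (all prey gone), S3 (all prey gone) → extinct.
Round 2: S10 (all prey gone), S8 (all prey gone) → extinct.
Round 3: S2 (all prey gone), S4 (all prey gone) → extinct.
Round 4: S11 (all prey gone) → extinct.
Round 5: S5 (all prey gone), S1 (all prey gone) → extinct.
No further losses. Total secondary extinctions: 10.

10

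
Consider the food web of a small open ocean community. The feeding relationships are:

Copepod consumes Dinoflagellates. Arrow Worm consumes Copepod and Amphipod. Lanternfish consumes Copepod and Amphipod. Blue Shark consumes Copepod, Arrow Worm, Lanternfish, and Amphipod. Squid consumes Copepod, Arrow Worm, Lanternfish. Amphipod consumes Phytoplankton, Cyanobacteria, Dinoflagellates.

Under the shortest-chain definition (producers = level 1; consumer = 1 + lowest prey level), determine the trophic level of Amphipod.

Trophic level 2

Cyanobacteria is a producer → level 1.
Amphipod eats Cyanobacteria → level 2.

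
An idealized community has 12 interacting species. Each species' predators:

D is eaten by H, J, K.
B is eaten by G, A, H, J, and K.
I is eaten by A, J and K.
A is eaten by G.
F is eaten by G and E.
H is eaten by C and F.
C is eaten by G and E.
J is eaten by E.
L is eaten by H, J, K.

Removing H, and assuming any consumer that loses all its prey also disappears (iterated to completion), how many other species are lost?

Remove H.
Round 1: C (all prey gone), F (all prey gone) → extinct.
No further losses. Total secondary extinctions: 2.

2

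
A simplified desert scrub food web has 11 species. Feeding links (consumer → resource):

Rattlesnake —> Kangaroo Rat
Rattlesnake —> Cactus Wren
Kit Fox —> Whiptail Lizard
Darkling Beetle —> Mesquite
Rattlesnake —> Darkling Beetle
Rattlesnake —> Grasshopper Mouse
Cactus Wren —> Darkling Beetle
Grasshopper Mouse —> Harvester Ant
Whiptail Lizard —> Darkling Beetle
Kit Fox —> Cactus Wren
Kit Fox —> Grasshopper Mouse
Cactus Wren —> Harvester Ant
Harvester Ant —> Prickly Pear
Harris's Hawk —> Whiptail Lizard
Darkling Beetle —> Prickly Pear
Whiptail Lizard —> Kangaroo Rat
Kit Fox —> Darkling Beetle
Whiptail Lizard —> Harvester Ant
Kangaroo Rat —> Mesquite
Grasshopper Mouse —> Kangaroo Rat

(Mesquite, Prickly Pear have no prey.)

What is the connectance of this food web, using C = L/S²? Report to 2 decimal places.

The web has S = 11 species and L = 20 feeding links.
C = L / S² = 20 / 121 = 0.1653 ≈ 0.17.

C = 0.17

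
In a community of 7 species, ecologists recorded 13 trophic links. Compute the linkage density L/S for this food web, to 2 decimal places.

There are L = 13 links among S = 7 species.
L/S = 13/7 = 1.8571 ≈ 1.86.

L/S = 1.86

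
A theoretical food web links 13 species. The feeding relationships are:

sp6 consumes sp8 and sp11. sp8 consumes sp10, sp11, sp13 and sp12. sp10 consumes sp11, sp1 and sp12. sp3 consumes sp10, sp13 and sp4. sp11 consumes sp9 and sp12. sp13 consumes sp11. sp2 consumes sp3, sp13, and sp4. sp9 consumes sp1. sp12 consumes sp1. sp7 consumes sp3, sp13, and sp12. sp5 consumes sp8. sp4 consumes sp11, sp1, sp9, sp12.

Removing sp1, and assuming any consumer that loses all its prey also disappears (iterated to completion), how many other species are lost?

12

Remove sp1.
Round 1: sp9 (all prey gone), sp12 (all prey gone) → extinct.
Round 2: sp11 (all prey gone) → extinct.
Round 3: sp4 (all prey gone), sp10 (all prey gone), sp13 (all prey gone) → extinct.
Round 4: sp8 (all prey gone), sp3 (all prey gone) → extinct.
Round 5: sp6 (all prey gone), sp2 (all prey gone), sp7 (all prey gone), sp5 (all prey gone) → extinct.
No further losses. Total secondary extinctions: 12.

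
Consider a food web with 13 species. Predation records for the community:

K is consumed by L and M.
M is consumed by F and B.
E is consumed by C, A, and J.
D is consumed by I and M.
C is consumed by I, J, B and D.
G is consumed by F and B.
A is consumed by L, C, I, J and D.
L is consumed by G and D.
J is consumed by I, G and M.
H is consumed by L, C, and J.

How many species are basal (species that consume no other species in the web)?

Basal species (no prey listed): H, K, E.
Count: 3.

3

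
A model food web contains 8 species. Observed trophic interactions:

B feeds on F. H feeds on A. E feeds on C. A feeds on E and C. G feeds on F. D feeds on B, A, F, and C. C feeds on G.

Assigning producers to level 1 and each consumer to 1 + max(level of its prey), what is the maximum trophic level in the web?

6

Producers (level 1): F.
F → G → C → E → A → D gives D level 6.
No species has a prey at level 6, so no species reaches level 7.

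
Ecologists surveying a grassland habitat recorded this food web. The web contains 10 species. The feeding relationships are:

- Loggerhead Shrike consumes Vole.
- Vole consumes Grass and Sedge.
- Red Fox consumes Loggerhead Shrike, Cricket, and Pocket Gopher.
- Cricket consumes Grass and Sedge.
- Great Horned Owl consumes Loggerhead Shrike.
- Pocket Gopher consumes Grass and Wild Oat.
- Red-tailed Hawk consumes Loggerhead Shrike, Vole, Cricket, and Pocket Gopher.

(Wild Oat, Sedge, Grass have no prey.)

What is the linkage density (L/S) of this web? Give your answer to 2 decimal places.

L/S = 1.50

There are L = 15 links among S = 10 species.
L/S = 15/10 = 1.5000 ≈ 1.50.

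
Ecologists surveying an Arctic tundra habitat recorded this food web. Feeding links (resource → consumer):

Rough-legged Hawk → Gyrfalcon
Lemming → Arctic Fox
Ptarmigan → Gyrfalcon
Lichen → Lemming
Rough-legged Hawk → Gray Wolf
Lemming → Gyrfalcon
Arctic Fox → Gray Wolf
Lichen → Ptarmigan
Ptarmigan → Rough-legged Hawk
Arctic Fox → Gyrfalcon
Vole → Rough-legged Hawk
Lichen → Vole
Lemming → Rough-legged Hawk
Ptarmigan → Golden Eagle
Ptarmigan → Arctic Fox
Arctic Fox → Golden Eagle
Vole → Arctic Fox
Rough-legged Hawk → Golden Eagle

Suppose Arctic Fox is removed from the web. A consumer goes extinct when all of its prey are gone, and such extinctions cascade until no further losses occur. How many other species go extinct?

0

Remove Arctic Fox.
Every predator of it retains at least one other prey: Gray Wolf still has Rough-legged Hawk; Golden Eagle still has Ptarmigan, Rough-legged Hawk; Gyrfalcon still has Lemming, Ptarmigan, Rough-legged Hawk.
No consumer loses all prey, so no secondary extinctions occur.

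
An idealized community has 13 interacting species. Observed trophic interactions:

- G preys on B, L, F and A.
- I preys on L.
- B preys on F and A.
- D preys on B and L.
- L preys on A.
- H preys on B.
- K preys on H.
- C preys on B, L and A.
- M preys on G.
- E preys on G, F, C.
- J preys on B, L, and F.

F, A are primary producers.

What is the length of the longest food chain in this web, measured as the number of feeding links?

One longest chain: F → B → H → K.
It has 4 species and 3 links.

3 links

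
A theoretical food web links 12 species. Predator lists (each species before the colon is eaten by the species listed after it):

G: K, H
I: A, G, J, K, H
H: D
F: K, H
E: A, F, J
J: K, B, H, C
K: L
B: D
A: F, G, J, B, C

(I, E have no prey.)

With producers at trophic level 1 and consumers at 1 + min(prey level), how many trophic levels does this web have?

3

Producers (level 1): I, E.
Following each consumer down to its lowest-level prey: I → H → D (levels 1 through 3).
All prey of D (H 2, B 3) are at level 2 or above, so D is at level 1 + 2 = 3.
Every consumer has at least one prey at level 2 or below, so none exceeds level 3.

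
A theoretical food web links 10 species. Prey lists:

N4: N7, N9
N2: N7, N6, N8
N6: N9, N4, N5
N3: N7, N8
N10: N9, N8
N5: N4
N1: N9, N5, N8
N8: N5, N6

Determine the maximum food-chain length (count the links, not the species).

5 links

One longest chain: N7 → N4 → N5 → N6 → N8 → N3.
It has 6 species and 5 links.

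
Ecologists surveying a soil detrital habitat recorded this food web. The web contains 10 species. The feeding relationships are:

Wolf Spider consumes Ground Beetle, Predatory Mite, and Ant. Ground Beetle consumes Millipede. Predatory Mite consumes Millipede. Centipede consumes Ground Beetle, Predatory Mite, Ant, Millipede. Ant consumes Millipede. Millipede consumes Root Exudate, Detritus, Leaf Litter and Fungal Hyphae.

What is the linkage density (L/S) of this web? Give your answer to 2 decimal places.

There are L = 14 links among S = 10 species.
L/S = 14/10 = 1.4000 ≈ 1.40.

L/S = 1.40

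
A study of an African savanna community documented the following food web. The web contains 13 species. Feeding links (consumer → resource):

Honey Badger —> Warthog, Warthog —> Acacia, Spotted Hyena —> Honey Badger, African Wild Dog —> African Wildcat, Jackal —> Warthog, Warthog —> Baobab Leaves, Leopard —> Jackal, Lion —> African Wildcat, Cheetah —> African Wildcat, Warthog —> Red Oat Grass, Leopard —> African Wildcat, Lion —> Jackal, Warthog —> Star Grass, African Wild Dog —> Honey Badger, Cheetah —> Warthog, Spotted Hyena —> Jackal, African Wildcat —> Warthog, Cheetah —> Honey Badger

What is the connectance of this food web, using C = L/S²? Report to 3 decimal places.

The web has S = 13 species and L = 18 feeding links.
C = L / S² = 18 / 169 = 0.1065 ≈ 0.107.

C = 0.107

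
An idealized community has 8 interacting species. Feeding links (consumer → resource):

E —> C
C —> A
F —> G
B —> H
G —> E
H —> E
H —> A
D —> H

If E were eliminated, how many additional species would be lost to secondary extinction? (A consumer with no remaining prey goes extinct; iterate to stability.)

Remove E.
Round 1: G (all prey gone) → extinct.
Round 2: F (all prey gone) → extinct.
No further losses. Total secondary extinctions: 2.

2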